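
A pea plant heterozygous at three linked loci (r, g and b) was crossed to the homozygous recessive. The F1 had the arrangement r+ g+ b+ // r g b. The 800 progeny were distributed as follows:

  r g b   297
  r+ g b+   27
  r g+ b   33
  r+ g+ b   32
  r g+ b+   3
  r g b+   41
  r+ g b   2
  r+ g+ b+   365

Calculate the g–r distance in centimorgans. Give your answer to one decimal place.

The two rarest classes, r g+ b+ and r+ g b, are the double crossovers. Comparing them with the parentals, only the r allele has switched, so r is the middle locus and the order is b – r – g.
Crossovers in the r–g interval produce the single-crossover classes r+ g b+ and r g+ b (27 + 33 = 60) plus the double crossovers (5).
RF(r–g) = (60 + 5) / 800 = 65/800 = 0.0813 → 8.1 centimorgans.

8.1 centimorgans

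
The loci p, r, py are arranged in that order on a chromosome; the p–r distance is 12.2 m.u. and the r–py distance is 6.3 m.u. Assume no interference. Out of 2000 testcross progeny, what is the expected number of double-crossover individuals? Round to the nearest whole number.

Map distances give recombination frequencies of 0.122 and 0.063 for the two intervals.
With no interference, expected double-crossover frequency = 0.122 × 0.063 = 0.00769.
Expected number = 0.00769 × 2000 = 15.37 ≈ 15.

15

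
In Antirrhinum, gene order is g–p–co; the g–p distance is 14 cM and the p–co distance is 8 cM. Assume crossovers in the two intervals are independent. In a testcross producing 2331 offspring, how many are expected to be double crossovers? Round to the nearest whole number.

Map distances give recombination frequencies of 0.140 and 0.080 for the two intervals.
With no interference, expected double-crossover frequency = 0.140 × 0.080 = 0.01120.
Expected number = 0.01120 × 2331 = 26.11 ≈ 26.

26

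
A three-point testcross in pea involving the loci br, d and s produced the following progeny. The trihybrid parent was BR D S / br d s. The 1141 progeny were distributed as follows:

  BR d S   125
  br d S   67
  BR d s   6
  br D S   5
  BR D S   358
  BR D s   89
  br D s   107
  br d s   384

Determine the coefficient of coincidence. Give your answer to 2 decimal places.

0.31

The two rarest classes, br D S and BR d s, are the double crossovers. Comparing them with the parentals, only the br allele has switched, so br is the middle locus and the order is d – br – s.
d–br: (232 + 11)/1141 = 0.2130; br–s: (156 + 11)/1141 = 0.1464.
Expected DCO frequency = 0.2130 × 0.1464 ≈ 0.03118; observed = 11/1141 ≈ 0.00964.
Coefficient of coincidence = 0.00964/0.03118 ≈ 0.31.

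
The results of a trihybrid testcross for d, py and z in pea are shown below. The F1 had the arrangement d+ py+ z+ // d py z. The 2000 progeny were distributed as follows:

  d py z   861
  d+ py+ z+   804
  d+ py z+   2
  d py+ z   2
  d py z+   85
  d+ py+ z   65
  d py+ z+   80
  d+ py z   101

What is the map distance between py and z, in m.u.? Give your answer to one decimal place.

7.7 m.u.

The two rarest classes, d+ py z+ and d py+ z, are the double crossovers. Comparing them with the parentals, only the py allele has switched, so py is the middle locus and the order is d – py – z.
Crossovers in the py–z interval produce the single-crossover classes d+ py+ z and d py z+ (65 + 85 = 150) plus the double crossovers (4).
RF(py–z) = (150 + 4) / 2000 = 154/2000 = 0.0770 → 7.7 m.u.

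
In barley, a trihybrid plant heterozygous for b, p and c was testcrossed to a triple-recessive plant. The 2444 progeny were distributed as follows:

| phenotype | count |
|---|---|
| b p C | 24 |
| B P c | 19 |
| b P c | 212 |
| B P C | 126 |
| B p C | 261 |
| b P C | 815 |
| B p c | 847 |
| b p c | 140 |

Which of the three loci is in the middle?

p

The two most frequent reciprocal classes, b P C and B p c, are the parental types, so the F1 was b P C / B p c.
The two rarest classes, b p C and B P c, are the double crossovers. Comparing them with the parentals, only the p allele has switched, so p is the middle locus and the order is c – p – b.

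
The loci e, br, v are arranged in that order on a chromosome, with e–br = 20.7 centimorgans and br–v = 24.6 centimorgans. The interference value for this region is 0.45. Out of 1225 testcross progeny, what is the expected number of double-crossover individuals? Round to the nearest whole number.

Map distances give recombination frequencies of 0.207 and 0.246 for the two intervals.
With interference 0.45 (so coincidence = 0.55), expected double-crossover frequency = 0.207 × 0.246 × 0.55 = 0.02801.
Expected number = 0.02801 × 1225 = 34.31 ≈ 34.

34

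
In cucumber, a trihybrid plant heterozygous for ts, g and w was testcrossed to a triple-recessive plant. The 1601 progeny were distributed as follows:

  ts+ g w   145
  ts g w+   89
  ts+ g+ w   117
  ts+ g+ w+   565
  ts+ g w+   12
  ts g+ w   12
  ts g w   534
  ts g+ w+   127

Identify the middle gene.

The two most frequent reciprocal classes, ts g w and ts+ g+ w+, are the parental types, so the F1 was ts g w / ts+ g+ w+.
The two rarest classes, ts g+ w and ts+ g w+, are the double crossovers. Comparing them with the parentals, only the g allele has switched, so g is the middle locus and the order is w – g – ts.

g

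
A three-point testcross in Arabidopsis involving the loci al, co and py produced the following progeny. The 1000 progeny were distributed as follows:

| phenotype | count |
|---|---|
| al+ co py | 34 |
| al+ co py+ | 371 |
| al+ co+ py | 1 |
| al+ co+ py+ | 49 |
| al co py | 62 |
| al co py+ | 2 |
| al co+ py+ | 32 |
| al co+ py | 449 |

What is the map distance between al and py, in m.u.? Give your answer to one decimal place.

6.9 m.u.

The two most frequent reciprocal classes, al co+ py and al+ co py+, are the parental types, so the F1 was al co+ py / al+ co py+.
The two rarest classes, al+ co+ py and al co py+, are the double crossovers. Comparing them with the parentals, only the al allele has switched, so al is the middle locus and the order is co – al – py.
Crossovers in the al–py interval produce the single-crossover classes al co+ py+ and al+ co py (32 + 34 = 66) plus the double crossovers (3).
RF(al–py) = (66 + 3) / 1000 = 69/1000 = 0.0690 → 6.9 m.u.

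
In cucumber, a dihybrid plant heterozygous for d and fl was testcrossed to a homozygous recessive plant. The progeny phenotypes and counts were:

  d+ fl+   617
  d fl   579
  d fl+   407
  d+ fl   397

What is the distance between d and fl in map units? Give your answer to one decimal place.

40.2 map units

The two most frequent classes, d+ fl+ (617) and d fl (579), are the parental types, so the F1 was d+ fl+ / d fl.
The recombinant classes are d+ fl and d fl+: 397 + 407 = 804.
Recombination frequency = 804/2000 = 0.4020 ≈ 40.2%, i.e. 40.2 map units.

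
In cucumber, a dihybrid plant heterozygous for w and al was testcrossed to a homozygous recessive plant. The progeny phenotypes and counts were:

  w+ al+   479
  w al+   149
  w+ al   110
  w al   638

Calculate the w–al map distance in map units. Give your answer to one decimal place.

18.8 map units

The two most frequent classes, w+ al+ (479) and w al (638), are the parental types, so the F1 was w+ al+ / w al.
The recombinant classes are w+ al and w al+: 110 + 149 = 259.
Recombination frequency = 259/1376 = 0.1882 ≈ 18.8%, i.e. 18.8 map units.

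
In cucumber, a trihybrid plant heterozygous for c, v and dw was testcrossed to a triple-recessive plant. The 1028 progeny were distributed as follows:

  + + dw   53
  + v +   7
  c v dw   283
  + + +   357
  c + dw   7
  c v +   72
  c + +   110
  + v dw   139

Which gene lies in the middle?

The two most frequent reciprocal classes, + + + and c v dw, are the parental types, so the F1 was + + + / c v dw.
The two rarest classes, + v + and c + dw, are the double crossovers. Comparing them with the parentals, only the v allele has switched, so v is the middle locus and the order is dw – v – c.

v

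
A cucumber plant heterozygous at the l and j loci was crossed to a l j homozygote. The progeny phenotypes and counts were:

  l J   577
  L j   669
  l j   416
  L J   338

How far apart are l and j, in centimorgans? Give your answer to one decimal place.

37.7 centimorgans

The two most frequent classes, L j (669) and l J (577), are the parental types, so the F1 was L j / l J.
The recombinant classes are L J and l j: 338 + 416 = 754.
Recombination frequency = 754/2000 = 0.3770 ≈ 37.7%, i.e. 37.7 centimorgans.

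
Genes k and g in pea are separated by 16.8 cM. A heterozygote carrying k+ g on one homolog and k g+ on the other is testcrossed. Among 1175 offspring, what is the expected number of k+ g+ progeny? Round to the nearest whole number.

99

A map distance of 16.8 cM corresponds to a recombination frequency of 0.168.
The F1 is k+ g / k g+, so k+ g+ is a recombinant gamete class with expected frequency r/2 = 0.168/2 = 0.0840.
Expected number = 0.0840 × 1175 = 98.70 ≈ 99.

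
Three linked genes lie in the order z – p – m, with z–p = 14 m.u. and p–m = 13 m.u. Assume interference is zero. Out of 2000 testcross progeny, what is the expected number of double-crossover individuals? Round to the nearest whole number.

Map distances give recombination frequencies of 0.140 and 0.130 for the two intervals.
With no interference, expected double-crossover frequency = 0.140 × 0.130 = 0.01820.
Expected number = 0.01820 × 2000 = 36.40 ≈ 36.

36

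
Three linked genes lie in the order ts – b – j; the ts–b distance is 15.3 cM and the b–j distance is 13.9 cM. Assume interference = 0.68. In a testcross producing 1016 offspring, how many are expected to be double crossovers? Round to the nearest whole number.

7

Map distances give recombination frequencies of 0.153 and 0.139 for the two intervals.
With interference 0.68 (so coincidence = 0.32), expected double-crossover frequency = 0.153 × 0.139 × 0.32 = 0.00681.
Expected number = 0.00681 × 1016 = 6.91 ≈ 7.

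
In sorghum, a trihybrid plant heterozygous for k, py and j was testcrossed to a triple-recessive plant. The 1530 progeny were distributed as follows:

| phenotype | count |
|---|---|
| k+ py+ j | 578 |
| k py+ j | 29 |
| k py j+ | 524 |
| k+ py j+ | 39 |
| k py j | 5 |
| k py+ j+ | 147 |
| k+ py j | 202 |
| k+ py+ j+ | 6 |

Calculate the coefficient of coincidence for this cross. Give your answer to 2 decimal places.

The two most frequent reciprocal classes, k py j+ and k+ py+ j, are the parental types, so the F1 was k py j+ / k+ py+ j.
The two rarest classes, k py j and k+ py+ j+, are the double crossovers. Comparing them with the parentals, only the j allele has switched, so j is the middle locus and the order is py – j – k.
py–j: (349 + 11)/1530 = 0.2353; j–k: (68 + 11)/1530 = 0.0516.
Expected DCO frequency = 0.2353 × 0.0516 ≈ 0.01214; observed = 11/1530 ≈ 0.00719.
Coefficient of coincidence = 0.00719/0.01214 ≈ 0.59.

0.59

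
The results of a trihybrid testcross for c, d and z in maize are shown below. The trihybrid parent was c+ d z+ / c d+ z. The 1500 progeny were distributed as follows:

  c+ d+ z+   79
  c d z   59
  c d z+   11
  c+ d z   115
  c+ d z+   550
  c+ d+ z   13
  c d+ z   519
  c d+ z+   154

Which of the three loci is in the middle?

The two rarest classes, c d z+ and c+ d+ z, are the double crossovers. Comparing them with the parentals, only the c allele has switched, so c is the middle locus and the order is d – c – z.

c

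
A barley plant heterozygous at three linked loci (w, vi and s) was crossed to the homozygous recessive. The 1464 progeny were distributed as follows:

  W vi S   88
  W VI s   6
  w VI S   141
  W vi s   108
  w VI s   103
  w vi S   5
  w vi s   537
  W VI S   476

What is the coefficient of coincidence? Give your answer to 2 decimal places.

0.31

The two most frequent reciprocal classes, W VI S and w vi s, are the parental types, so the F1 was W VI S / w vi s.
The two rarest classes, W VI s and w vi S, are the double crossovers. Comparing them with the parentals, only the s allele has switched, so s is the middle locus and the order is vi – s – w.
vi–s: (191 + 11)/1464 = 0.1380; s–w: (249 + 11)/1464 = 0.1776.
Expected DCO frequency = 0.1380 × 0.1776 ≈ 0.02451; observed = 11/1464 ≈ 0.00751.
Coefficient of coincidence = 0.00751/0.02451 ≈ 0.31.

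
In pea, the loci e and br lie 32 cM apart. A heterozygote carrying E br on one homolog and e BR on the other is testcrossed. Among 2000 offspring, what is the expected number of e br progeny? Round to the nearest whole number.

320

A map distance of 32 cM corresponds to a recombination frequency of 0.320.
The F1 is E br / e BR, so e br is a recombinant gamete class with expected frequency r/2 = 0.320/2 = 0.1600.
Expected number = 0.1600 × 2000 = 320.00 ≈ 320.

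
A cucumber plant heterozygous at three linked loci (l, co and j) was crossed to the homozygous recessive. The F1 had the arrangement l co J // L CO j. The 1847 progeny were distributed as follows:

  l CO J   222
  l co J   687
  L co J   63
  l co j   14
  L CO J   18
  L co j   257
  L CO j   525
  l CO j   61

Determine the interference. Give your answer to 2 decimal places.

The two rarest classes, l co j and L CO J, are the double crossovers. Comparing them with the parentals, only the j allele has switched, so j is the middle locus and the order is l – j – co.
l–j: (124 + 32)/1847 = 0.0845; j–co: (479 + 32)/1847 = 0.2767.
Expected DCO frequency = 0.0845 × 0.2767 ≈ 0.02338; observed = 32/1847 ≈ 0.01733.
Coefficient of coincidence = 0.01733/0.02338 ≈ 0.74; interference = 1 − 0.74 = 0.26.

0.26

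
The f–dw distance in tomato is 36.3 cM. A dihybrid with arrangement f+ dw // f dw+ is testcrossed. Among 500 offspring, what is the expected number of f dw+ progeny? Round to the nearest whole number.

159

A map distance of 36.3 cM corresponds to a recombination frequency of 0.363.
The F1 is f+ dw / f dw+, so f dw+ is a parental gamete class with expected frequency (1 − r)/2 = 0.637/2 = 0.3185.
Expected number = 0.3185 × 500 = 159.25 ≈ 159.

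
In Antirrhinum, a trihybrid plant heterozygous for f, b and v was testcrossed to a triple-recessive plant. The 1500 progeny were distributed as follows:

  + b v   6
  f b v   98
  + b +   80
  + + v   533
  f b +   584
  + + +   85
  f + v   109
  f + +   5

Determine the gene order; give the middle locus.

The two most frequent reciprocal classes, f b + and + + v, are the parental types, so the F1 was f b + / + + v.
The two rarest classes, f + + and + b v, are the double crossovers. Comparing them with the parentals, only the b allele has switched, so b is the middle locus and the order is v – b – f.

b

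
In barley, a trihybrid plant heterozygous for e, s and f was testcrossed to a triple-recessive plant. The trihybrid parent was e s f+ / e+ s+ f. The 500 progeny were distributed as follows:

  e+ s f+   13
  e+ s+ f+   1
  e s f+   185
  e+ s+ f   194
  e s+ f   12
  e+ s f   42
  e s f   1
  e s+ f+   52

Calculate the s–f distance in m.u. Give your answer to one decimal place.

19.2 m.u.

The two rarest classes, e s f and e+ s+ f+, are the double crossovers. Comparing them with the parentals, only the f allele has switched, so f is the middle locus and the order is s – f – e.
Crossovers in the s–f interval produce the single-crossover classes e s+ f+ and e+ s f (52 + 42 = 94) plus the double crossovers (2).
RF(s–f) = (94 + 2) / 500 = 96/500 = 0.1920 → 19.2 m.u.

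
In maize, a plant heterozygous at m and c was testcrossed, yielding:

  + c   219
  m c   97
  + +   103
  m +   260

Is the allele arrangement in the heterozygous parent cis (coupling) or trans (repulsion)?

The two most frequent classes are + c (219) and m + (260); these are the parental (non-recombinant) types.
So the F1 carried + c on one chromosome and m + on the other — the recessive alleles are on opposite chromosomes (trans / repulsion).

trans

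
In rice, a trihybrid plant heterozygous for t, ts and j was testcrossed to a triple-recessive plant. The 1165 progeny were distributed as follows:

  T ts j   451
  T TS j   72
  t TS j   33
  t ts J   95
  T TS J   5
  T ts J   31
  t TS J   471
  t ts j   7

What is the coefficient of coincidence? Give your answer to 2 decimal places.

1.03

The two most frequent reciprocal classes, T ts j and t TS J, are the parental types, so the F1 was T ts j / t TS J.
The two rarest classes, t ts j and T TS J, are the double crossovers. Comparing them with the parentals, only the t allele has switched, so t is the middle locus and the order is j – t – ts.
j–t: (64 + 12)/1165 = 0.0652; t–ts: (167 + 12)/1165 = 0.1536.
Expected DCO frequency = 0.0652 × 0.1536 ≈ 0.01001; observed = 12/1165 ≈ 0.01030.
Coefficient of coincidence = 0.01030/0.01001 ≈ 1.03.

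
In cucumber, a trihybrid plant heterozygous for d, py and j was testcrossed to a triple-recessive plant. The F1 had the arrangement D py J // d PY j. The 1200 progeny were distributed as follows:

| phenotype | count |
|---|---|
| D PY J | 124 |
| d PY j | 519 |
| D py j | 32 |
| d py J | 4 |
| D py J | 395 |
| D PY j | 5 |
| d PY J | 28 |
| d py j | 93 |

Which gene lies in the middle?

The two rarest classes, d py J and D PY j, are the double crossovers. Comparing them with the parentals, only the d allele has switched, so d is the middle locus and the order is py – d – j.

d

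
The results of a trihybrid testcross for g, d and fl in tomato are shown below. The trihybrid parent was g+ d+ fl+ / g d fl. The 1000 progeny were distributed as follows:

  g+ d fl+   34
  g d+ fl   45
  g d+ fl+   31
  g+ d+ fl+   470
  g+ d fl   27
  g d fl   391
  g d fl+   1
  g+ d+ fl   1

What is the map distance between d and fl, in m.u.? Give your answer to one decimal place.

The two rarest classes, g+ d+ fl and g d fl+, are the double crossovers. Comparing them with the parentals, only the fl allele has switched, so fl is the middle locus and the order is g – fl – d.
Crossovers in the fl–d interval produce the single-crossover classes g+ d fl+ and g d+ fl (34 + 45 = 79) plus the double crossovers (2).
RF(fl–d) = (79 + 2) / 1000 = 81/1000 = 0.0810 → 8.1 m.u.

8.1 m.u.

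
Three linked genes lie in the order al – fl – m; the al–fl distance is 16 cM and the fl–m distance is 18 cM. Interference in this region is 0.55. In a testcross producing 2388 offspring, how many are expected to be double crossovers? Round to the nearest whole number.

31

Map distances give recombination frequencies of 0.160 and 0.180 for the two intervals.
With interference 0.55 (so coincidence = 0.45), expected double-crossover frequency = 0.160 × 0.180 × 0.45 = 0.01296.
Expected number = 0.01296 × 2388 = 30.95 ≈ 31.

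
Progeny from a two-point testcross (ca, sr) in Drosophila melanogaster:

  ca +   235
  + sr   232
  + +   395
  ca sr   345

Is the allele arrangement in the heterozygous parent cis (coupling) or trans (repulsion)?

The two most frequent classes are + + (395) and ca sr (345); these are the parental (non-recombinant) types.
So the F1 carried + + on one chromosome and ca sr on the other — the recessive alleles are on the same chromosome (cis / coupling).

cis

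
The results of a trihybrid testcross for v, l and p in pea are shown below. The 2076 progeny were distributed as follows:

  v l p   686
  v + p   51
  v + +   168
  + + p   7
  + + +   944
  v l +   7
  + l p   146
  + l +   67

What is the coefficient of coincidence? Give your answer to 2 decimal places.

0.67

The two most frequent reciprocal classes, + + + and v l p, are the parental types, so the F1 was + + + / v l p.
The two rarest classes, + + p and v l +, are the double crossovers. Comparing them with the parentals, only the p allele has switched, so p is the middle locus and the order is l – p – v.
l–p: (118 + 14)/2076 = 0.0636; p–v: (314 + 14)/2076 = 0.1580.
Expected DCO frequency = 0.0636 × 0.1580 ≈ 0.01005; observed = 14/2076 ≈ 0.00674.
Coefficient of coincidence = 0.00674/0.01005 ≈ 0.67.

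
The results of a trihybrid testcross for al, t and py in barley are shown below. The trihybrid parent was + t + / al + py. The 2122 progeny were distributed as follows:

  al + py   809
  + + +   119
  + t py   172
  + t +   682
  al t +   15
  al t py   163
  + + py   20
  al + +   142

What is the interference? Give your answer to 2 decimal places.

The two rarest classes, al t + and + + py, are the double crossovers. Comparing them with the parentals, only the al allele has switched, so al is the middle locus and the order is py – al – t.
py–al: (314 + 35)/2122 = 0.1645; al–t: (282 + 35)/2122 = 0.1494.
Expected DCO frequency = 0.1645 × 0.1494 ≈ 0.02458; observed = 35/2122 ≈ 0.01649.
Coefficient of coincidence = 0.01649/0.02458 ≈ 0.67; interference = 1 − 0.67 = 0.33.

0.33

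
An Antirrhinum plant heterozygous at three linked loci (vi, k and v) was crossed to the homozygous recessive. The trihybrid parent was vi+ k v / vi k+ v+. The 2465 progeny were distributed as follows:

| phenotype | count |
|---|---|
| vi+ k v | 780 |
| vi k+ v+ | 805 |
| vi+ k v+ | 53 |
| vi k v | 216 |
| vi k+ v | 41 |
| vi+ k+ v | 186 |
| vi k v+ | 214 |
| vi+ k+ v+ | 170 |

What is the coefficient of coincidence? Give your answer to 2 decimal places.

0.98

The two rarest classes, vi+ k v+ and vi k+ v, are the double crossovers. Comparing them with the parentals, only the v allele has switched, so v is the middle locus and the order is vi – v – k.
vi–v: (386 + 94)/2465 = 0.1947; v–k: (400 + 94)/2465 = 0.2004.
Expected DCO frequency = 0.1947 × 0.2004 ≈ 0.03902; observed = 94/2465 ≈ 0.03813.
Coefficient of coincidence = 0.03813/0.03902 ≈ 0.98.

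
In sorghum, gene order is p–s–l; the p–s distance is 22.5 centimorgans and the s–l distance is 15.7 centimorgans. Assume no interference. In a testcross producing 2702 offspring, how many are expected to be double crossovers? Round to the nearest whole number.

Map distances give recombination frequencies of 0.225 and 0.157 for the two intervals.
With no interference, expected double-crossover frequency = 0.225 × 0.157 = 0.03533.
Expected number = 0.03533 × 2702 = 95.45 ≈ 95.

95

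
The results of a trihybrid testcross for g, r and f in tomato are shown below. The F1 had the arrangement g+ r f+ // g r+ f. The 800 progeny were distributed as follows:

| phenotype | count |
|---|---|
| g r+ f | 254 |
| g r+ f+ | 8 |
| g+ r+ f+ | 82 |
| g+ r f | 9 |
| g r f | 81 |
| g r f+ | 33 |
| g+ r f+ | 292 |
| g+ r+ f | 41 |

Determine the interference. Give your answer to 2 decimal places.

0.17

The two rarest classes, g+ r f and g r+ f+, are the double crossovers. Comparing them with the parentals, only the f allele has switched, so f is the middle locus and the order is g – f – r.
g–f: (74 + 17)/800 = 0.1138; f–r: (163 + 17)/800 = 0.2250.
Expected DCO frequency = 0.1138 × 0.2250 ≈ 0.02560; observed = 17/800 ≈ 0.02125.
Coefficient of coincidence = 0.02125/0.02560 ≈ 0.83; interference = 1 − 0.83 = 0.17.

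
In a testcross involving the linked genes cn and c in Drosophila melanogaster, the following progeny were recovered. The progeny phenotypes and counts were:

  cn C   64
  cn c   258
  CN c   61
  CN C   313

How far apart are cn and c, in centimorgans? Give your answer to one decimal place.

18.0 centimorgans

The two most frequent classes, CN C (313) and cn c (258), are the parental types, so the F1 was CN C / cn c.
The recombinant classes are CN c and cn C: 61 + 64 = 125.
Recombination frequency = 125/696 = 0.1796 ≈ 18.0%, i.e. 18.0 centimorgans.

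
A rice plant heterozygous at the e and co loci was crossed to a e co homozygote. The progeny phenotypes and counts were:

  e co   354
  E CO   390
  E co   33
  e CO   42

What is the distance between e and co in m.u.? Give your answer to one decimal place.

The two most frequent classes, E CO (390) and e co (354), are the parental types, so the F1 was E CO / e co.
The recombinant classes are E co and e CO: 33 + 42 = 75.
Recombination frequency = 75/819 = 0.0916 ≈ 9.2%, i.e. 9.2 m.u.

9.2 m.u.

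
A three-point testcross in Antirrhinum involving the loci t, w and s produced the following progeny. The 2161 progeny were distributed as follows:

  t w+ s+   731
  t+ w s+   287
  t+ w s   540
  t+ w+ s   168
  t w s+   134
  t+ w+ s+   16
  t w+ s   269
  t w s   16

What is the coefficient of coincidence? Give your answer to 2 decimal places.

The two most frequent reciprocal classes, t w+ s+ and t+ w s, are the parental types, so the F1 was t w+ s+ / t+ w s.
The two rarest classes, t+ w+ s+ and t w s, are the double crossovers. Comparing them with the parentals, only the t allele has switched, so t is the middle locus and the order is w – t – s.
w–t: (302 + 32)/2161 = 0.1546; t–s: (556 + 32)/2161 = 0.2721.
Expected DCO frequency = 0.1546 × 0.2721 ≈ 0.04207; observed = 32/2161 ≈ 0.01481.
Coefficient of coincidence = 0.01481/0.04207 ≈ 0.35.

0.35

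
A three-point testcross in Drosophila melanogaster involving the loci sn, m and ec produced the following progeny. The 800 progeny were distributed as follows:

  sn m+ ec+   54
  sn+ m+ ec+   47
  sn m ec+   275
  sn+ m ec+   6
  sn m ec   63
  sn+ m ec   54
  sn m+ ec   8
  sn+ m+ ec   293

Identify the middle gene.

The two most frequent reciprocal classes, sn+ m+ ec and sn m ec+, are the parental types, so the F1 was sn+ m+ ec / sn m ec+.
The two rarest classes, sn m+ ec and sn+ m ec+, are the double crossovers. Comparing them with the parentals, only the sn allele has switched, so sn is the middle locus and the order is m – sn – ec.

sn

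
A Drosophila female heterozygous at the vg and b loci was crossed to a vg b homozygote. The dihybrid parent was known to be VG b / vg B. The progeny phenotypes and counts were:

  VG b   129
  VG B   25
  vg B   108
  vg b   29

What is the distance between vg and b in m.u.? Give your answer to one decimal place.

The recombinant classes are VG B and vg b: 25 + 29 = 54.
Recombination frequency = 54/291 = 0.1856 ≈ 18.6%, i.e. 18.6 m.u.

18.6 m.u.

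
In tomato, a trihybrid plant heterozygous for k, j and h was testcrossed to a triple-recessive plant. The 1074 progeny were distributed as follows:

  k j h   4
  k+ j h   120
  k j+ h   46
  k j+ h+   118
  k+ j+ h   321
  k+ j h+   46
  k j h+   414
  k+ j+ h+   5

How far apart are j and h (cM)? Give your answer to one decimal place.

23.0 cM

The two most frequent reciprocal classes, k j h+ and k+ j+ h, are the parental types, so the F1 was k j h+ / k+ j+ h.
The two rarest classes, k j h and k+ j+ h+, are the double crossovers. Comparing them with the parentals, only the h allele has switched, so h is the middle locus and the order is j – h – k.
Crossovers in the j–h interval produce the single-crossover classes k j+ h+ and k+ j h (118 + 120 = 238) plus the double crossovers (9).
RF(j–h) = (238 + 9) / 1074 = 247/1074 = 0.2300 → 23.0 cM.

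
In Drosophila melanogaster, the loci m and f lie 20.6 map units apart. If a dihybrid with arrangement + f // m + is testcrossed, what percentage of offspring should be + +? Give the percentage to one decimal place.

10.3%

A map distance of 20.6 map units corresponds to a recombination frequency of 0.206.
The F1 is + f / m +, so + + is a recombinant gamete class with expected frequency r/2 = 0.206/2 = 0.1030.
That is 0.1030 = 10.3% of the progeny.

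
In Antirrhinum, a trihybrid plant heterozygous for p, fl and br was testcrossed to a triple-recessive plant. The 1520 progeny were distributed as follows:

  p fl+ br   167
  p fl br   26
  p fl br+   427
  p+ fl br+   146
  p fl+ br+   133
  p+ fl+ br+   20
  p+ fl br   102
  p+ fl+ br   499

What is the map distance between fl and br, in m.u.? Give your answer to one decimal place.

18.5 m.u.

The two most frequent reciprocal classes, p fl br+ and p+ fl+ br, are the parental types, so the F1 was p fl br+ / p+ fl+ br.
The two rarest classes, p fl br and p+ fl+ br+, are the double crossovers. Comparing them with the parentals, only the br allele has switched, so br is the middle locus and the order is fl – br – p.
Crossovers in the fl–br interval produce the single-crossover classes p fl+ br+ and p+ fl br (133 + 102 = 235) plus the double crossovers (46).
RF(fl–br) = (235 + 46) / 1520 = 281/1520 = 0.1849 → 18.5 m.u.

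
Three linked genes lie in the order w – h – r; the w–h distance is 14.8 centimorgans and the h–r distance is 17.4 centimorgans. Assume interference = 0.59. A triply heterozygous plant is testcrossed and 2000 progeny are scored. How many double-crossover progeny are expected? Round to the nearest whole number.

21

Map distances give recombination frequencies of 0.148 and 0.174 for the two intervals.
With interference 0.59 (so coincidence = 0.41), expected double-crossover frequency = 0.148 × 0.174 × 0.41 = 0.01056.
Expected number = 0.01056 × 2000 = 21.12 ≈ 21.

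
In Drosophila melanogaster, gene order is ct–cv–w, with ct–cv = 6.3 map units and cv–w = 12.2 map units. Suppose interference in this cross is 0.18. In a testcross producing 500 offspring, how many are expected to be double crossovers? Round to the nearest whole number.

Map distances give recombination frequencies of 0.063 and 0.122 for the two intervals.
With interference 0.18 (so coincidence = 0.82), expected double-crossover frequency = 0.063 × 0.122 × 0.82 = 0.00630.
Expected number = 0.00630 × 500 = 3.15 ≈ 3.

3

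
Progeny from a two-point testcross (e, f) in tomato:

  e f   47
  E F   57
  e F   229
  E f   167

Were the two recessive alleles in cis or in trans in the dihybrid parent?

The two most frequent classes are E f (167) and e F (229); these are the parental (non-recombinant) types.
So the F1 carried E f on one chromosome and e F on the other — the recessive alleles are on opposite chromosomes (trans / repulsion).

trans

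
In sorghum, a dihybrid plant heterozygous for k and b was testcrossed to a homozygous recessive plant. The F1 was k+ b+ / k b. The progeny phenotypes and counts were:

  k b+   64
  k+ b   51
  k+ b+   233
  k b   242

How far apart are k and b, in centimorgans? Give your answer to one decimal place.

The recombinant classes are k+ b and k b+: 51 + 64 = 115.
Recombination frequency = 115/590 = 0.1949 ≈ 19.5%, i.e. 19.5 centimorgans.

19.5 centimorgans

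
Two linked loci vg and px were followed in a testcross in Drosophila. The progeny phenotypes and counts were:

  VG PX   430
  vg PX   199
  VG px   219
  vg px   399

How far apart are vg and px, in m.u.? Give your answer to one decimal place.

The two most frequent classes, VG PX (430) and vg px (399), are the parental types, so the F1 was VG PX / vg px.
The recombinant classes are VG px and vg PX: 219 + 199 = 418.
Recombination frequency = 418/1247 = 0.3352 ≈ 33.5%, i.e. 33.5 m.u.

33.5 m.u.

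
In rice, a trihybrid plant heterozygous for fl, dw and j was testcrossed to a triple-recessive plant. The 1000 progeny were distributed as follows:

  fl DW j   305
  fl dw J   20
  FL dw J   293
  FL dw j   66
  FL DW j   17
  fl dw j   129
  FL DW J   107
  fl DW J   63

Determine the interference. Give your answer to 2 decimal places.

The two most frequent reciprocal classes, FL dw J and fl DW j, are the parental types, so the F1 was FL dw J / fl DW j.
The two rarest classes, fl dw J and FL DW j, are the double crossovers. Comparing them with the parentals, only the fl allele has switched, so fl is the middle locus and the order is dw – fl – j.
dw–fl: (236 + 37)/1000 = 0.2730; fl–j: (129 + 37)/1000 = 0.1660.
Expected DCO frequency = 0.2730 × 0.1660 ≈ 0.04532; observed = 37/1000 ≈ 0.03700.
Coefficient of coincidence = 0.03700/0.04532 ≈ 0.82; interference = 1 − 0.82 = 0.18.

0.18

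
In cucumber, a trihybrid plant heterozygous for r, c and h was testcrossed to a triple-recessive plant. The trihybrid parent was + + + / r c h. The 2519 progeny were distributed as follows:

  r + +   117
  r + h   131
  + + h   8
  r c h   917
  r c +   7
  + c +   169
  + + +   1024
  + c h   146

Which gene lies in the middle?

The two rarest classes, + + h and r c +, are the double crossovers. Comparing them with the parentals, only the h allele has switched, so h is the middle locus and the order is r – h – c.

h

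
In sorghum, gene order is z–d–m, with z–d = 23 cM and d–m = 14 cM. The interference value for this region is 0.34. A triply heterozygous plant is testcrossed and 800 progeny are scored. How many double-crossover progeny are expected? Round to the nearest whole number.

17

Map distances give recombination frequencies of 0.230 and 0.140 for the two intervals.
With interference 0.34 (so coincidence = 0.66), expected double-crossover frequency = 0.230 × 0.140 × 0.66 = 0.02125.
Expected number = 0.02125 × 800 = 17.00 ≈ 17.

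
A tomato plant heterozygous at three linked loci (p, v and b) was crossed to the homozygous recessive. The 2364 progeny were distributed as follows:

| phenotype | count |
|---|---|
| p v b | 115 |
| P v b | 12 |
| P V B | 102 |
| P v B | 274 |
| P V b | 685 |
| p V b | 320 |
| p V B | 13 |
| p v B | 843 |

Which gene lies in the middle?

v

The two most frequent reciprocal classes, p v B and P V b, are the parental types, so the F1 was p v B / P V b.
The two rarest classes, p V B and P v b, are the double crossovers. Comparing them with the parentals, only the v allele has switched, so v is the middle locus and the order is b – v – p.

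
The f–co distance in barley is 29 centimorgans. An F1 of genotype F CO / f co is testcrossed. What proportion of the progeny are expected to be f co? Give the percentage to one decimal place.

35.5%

A map distance of 29 centimorgans corresponds to a recombination frequency of 0.290.
The F1 is F CO / f co, so f co is a parental gamete class with expected frequency (1 − r)/2 = 0.710/2 = 0.3550.
That is 0.3550 = 35.5% of the progeny.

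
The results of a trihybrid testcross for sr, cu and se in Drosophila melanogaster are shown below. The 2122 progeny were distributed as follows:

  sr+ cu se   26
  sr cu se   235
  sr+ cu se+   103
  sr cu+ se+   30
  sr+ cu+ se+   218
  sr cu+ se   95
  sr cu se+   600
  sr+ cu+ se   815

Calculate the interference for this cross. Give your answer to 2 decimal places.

0.08

The two most frequent reciprocal classes, sr cu se+ and sr+ cu+ se, are the parental types, so the F1 was sr cu se+ / sr+ cu+ se.
The two rarest classes, sr cu+ se+ and sr+ cu se, are the double crossovers. Comparing them with the parentals, only the cu allele has switched, so cu is the middle locus and the order is sr – cu – se.
sr–cu: (198 + 56)/2122 = 0.1197; cu–se: (453 + 56)/2122 = 0.2399.
Expected DCO frequency = 0.1197 × 0.2399 ≈ 0.02872; observed = 56/2122 ≈ 0.02639.
Coefficient of coincidence = 0.02639/0.02872 ≈ 0.92; interference = 1 − 0.92 = 0.08.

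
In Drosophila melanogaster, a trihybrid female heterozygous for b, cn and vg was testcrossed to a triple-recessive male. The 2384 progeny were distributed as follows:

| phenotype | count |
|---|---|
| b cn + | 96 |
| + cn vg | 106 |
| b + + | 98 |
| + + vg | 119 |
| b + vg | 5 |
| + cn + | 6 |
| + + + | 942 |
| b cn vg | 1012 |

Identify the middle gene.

The two most frequent reciprocal classes, b cn vg and + + +, are the parental types, so the F1 was b cn vg / + + +.
The two rarest classes, b + vg and + cn +, are the double crossovers. Comparing them with the parentals, only the cn allele has switched, so cn is the middle locus and the order is vg – cn – b.

cn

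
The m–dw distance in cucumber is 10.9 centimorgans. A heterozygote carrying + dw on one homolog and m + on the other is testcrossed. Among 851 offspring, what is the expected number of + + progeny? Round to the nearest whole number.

46

A map distance of 10.9 centimorgans corresponds to a recombination frequency of 0.109.
The F1 is + dw / m +, so + + is a recombinant gamete class with expected frequency r/2 = 0.109/2 = 0.0545.
Expected number = 0.0545 × 851 = 46.38 ≈ 46.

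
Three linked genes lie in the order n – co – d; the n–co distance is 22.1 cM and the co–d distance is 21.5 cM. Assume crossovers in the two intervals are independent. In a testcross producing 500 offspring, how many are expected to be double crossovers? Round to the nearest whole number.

24

Map distances give recombination frequencies of 0.221 and 0.215 for the two intervals.
With no interference, expected double-crossover frequency = 0.221 × 0.215 = 0.04752.
Expected number = 0.04752 × 500 = 23.76 ≈ 24.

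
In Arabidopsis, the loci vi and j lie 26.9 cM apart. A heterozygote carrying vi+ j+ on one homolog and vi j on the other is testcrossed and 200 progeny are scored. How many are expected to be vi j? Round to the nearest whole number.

A map distance of 26.9 cM corresponds to a recombination frequency of 0.269.
The F1 is vi+ j+ / vi j, so vi j is a parental gamete class with expected frequency (1 − r)/2 = 0.731/2 = 0.3655.
Expected number = 0.3655 × 200 = 73.10 ≈ 73.

73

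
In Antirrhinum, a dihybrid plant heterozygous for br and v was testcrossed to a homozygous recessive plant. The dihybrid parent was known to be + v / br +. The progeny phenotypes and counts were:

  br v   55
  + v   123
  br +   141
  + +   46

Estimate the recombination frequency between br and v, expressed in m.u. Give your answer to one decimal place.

The recombinant classes are + + and br v: 46 + 55 = 101.
Recombination frequency = 101/365 = 0.2767 ≈ 27.7%, i.e. 27.7 m.u.

27.7 m.u.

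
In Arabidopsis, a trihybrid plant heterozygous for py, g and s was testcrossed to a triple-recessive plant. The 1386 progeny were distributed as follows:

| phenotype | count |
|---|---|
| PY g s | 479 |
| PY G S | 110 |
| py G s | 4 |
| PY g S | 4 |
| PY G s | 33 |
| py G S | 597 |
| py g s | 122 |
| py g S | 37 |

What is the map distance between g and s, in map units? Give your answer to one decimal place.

5.6 map units

The two most frequent reciprocal classes, PY g s and py G S, are the parental types, so the F1 was PY g s / py G S.
The two rarest classes, PY g S and py G s, are the double crossovers. Comparing them with the parentals, only the s allele has switched, so s is the middle locus and the order is py – s – g.
Crossovers in the s–g interval produce the single-crossover classes PY G s and py g S (33 + 37 = 70) plus the double crossovers (8).
RF(s–g) = (70 + 8) / 1386 = 78/1386 = 0.0563 → 5.6 map units.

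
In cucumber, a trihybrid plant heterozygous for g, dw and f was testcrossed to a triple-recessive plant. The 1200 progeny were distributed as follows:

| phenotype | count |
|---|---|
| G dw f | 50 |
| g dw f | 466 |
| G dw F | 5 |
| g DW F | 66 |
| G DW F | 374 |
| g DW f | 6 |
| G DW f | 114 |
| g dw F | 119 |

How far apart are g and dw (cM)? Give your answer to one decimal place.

10.6 cM

The two most frequent reciprocal classes, G DW F and g dw f, are the parental types, so the F1 was G DW F / g dw f.
The two rarest classes, G dw F and g DW f, are the double crossovers. Comparing them with the parentals, only the dw allele has switched, so dw is the middle locus and the order is f – dw – g.
Crossovers in the dw–g interval produce the single-crossover classes g DW F and G dw f (66 + 50 = 116) plus the double crossovers (11).
RF(dw–g) = (116 + 11) / 1200 = 127/1200 = 0.1058 → 10.6 cM.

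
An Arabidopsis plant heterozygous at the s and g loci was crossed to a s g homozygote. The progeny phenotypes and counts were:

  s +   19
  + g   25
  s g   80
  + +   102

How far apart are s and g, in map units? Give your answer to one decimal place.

The two most frequent classes, + + (102) and s g (80), are the parental types, so the F1 was + + / s g.
The recombinant classes are + g and s +: 25 + 19 = 44.
Recombination frequency = 44/226 = 0.1947 ≈ 19.5%, i.e. 19.5 map units.

19.5 map units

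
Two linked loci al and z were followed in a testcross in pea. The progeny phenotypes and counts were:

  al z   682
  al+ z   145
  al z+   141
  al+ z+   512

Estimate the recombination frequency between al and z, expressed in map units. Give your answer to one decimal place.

The two most frequent classes, al+ z+ (512) and al z (682), are the parental types, so the F1 was al+ z+ / al z.
The recombinant classes are al+ z and al z+: 145 + 141 = 286.
Recombination frequency = 286/1480 = 0.1932 ≈ 19.3%, i.e. 19.3 map units.

19.3 map units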